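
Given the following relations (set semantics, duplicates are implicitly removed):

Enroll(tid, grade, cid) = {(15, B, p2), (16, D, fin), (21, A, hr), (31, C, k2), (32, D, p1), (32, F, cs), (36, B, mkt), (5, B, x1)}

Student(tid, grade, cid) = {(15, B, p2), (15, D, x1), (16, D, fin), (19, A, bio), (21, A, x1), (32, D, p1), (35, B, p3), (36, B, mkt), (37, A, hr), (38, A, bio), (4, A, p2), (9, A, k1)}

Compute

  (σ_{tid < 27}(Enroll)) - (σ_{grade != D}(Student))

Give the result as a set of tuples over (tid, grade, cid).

{(16, D, fin), (21, A, hr), (5, B, x1)}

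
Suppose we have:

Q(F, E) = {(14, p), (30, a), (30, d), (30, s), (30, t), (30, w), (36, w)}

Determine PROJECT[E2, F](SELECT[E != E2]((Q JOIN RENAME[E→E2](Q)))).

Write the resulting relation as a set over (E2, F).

{(a, 30), (d, 30), (s, 30), (t, 30), (w, 30)}

ρ[E→E2]: schema becomes (F, E2); tuples unchanged.
Natural join on F: {(14, p, p), (30, a, a), (30, a, d), (30, a, s), (30, a, t), (30, a, w), (30, d, a), (30, d, d), (30, d, s), (30, d, t), (30, d, w), (30, s, a), (30, s, d), (30, s, s), (30, s, t), (30, s, w), (30, t, a), (30, t, d), (30, t, s), (30, t, t), (30, t, w), (30, w, a), (30, w, d), (30, w, s), (30, w, t), (30, w, w), (36, w, w)}
Filtering on E != E2 leaves {(30, a, d), (30, a, s), (30, a, t), (30, a, w), (30, d, a), (30, d, s), (30, d, t), (30, d, w), (30, s, a), (30, s, d), (30, s, t), (30, s, w), (30, t, a), (30, t, d), (30, t, s), (30, t, w), (30, w, a), (30, w, d), (30, w, s), (30, w, t)}.
Keep only column(s) E2, F (15 duplicate(s) eliminated): {(a, 30), (d, 30), (s, 30), (t, 30), (w, 30)}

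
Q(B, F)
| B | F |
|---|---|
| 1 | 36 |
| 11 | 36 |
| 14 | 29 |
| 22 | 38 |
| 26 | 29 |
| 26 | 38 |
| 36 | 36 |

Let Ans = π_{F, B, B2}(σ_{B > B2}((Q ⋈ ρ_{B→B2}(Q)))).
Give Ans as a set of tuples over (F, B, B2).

ρ[B→B2]: schema becomes (B2, F); tuples unchanged.
Q ⋈ ρ_{B→B2}(Q) (natural join on F): {(1, 36, 1), (1, 36, 11), (1, 36, 36), (11, 36, 1), (11, 36, 11), (11, 36, 36), (14, 29, 14), (14, 29, 26), (22, 38, 22), (22, 38, 26), (26, 29, 14), (26, 29, 26), (26, 38, 22), (26, 38, 26), (36, 36, 1), (36, 36, 11), (36, 36, 36)}
Selection B > B2: {(11, 36, 1), (26, 29, 14), (26, 38, 22), (36, 36, 1), (36, 36, 11)}
Projecting to F, B, B2: {(29, 26, 14), (36, 11, 1), (36, 36, 1), (36, 36, 11), (38, 26, 22)}

{(29, 26, 14), (36, 11, 1), (36, 36, 1), (36, 36, 11), (38, 26, 22)}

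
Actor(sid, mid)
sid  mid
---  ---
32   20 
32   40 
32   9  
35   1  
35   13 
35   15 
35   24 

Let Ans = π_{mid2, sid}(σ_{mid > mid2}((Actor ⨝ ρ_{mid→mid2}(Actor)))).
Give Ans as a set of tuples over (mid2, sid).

{(1, 35), (13, 35), (15, 35), (20, 32), (9, 32)}

ρ[mid→mid2]: schema becomes (sid, mid2); tuples unchanged.
Actor ⋈ ρ_{mid→mid2}(Actor) (natural join on sid): {(32, 20, 20), (32, 20, 40), (32, 20, 9), (32, 40, 20), (32, 40, 40), (32, 40, 9), (32, 9, 20), (32, 9, 40), (32, 9, 9), (35, 1, 1), (35, 1, 13), (35, 1, 15), (35, 1, 24), (35, 13, 1), (35, 13, 13), (35, 13, 15), (35, 13, 24), (35, 15, 1), (35, 15, 13), (35, 15, 15), (35, 15, 24), (35, 24, 1), (35, 24, 13), (35, 24, 15), (35, 24, 24)}
Apply σ_{mid > mid2}; surviving tuples: {(32, 20, 9), (32, 40, 20), (32, 40, 9), (35, 13, 1), (35, 15, 1), (35, 15, 13), (35, 24, 1), (35, 24, 13), (35, 24, 15)}
π_{mid2, sid} gives {(1, 35), (13, 35), (15, 35), (20, 32), (9, 32)} (4 duplicate(s) eliminated).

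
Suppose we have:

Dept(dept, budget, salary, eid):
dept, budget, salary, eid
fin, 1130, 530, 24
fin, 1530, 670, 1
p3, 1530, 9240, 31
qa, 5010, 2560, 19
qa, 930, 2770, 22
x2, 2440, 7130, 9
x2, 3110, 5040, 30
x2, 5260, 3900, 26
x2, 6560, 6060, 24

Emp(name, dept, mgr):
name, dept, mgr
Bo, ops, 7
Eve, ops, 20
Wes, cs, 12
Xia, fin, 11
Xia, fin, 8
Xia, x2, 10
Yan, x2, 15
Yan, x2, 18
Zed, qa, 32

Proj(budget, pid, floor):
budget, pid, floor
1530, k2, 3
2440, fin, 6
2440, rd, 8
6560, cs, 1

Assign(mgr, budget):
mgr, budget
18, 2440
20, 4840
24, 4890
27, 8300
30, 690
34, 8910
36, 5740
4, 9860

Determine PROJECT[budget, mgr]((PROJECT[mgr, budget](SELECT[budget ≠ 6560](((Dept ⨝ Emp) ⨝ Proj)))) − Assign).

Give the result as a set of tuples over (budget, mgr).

Joining Dept and Emp on dept yields {(fin, 1130, 530, 24, Xia, 11), (fin, 1130, 530, 24, Xia, 8), (fin, 1530, 670, 1, Xia, 11), (fin, 1530, 670, 1, Xia, 8), (qa, 5010, 2560, 19, Zed, 32), (qa, 930, 2770, 22, Zed, 32), (x2, 2440, 7130, 9, Xia, 10), (x2, 2440, 7130, 9, Yan, 15), (x2, 2440, 7130, 9, Yan, 18), (x2, 3110, 5040, 30, Xia, 10), (x2, 3110, 5040, 30, Yan, 15), (x2, 3110, 5040, 30, Yan, 18), (x2, 5260, 3900, 26, Xia, 10), (x2, 5260, 3900, 26, Yan, 15), (x2, 5260, 3900, 26, Yan, 18), (x2, 6560, 6060, 24, Xia, 10), (x2, 6560, 6060, 24, Yan, 15), (x2, 6560, 6060, 24, Yan, 18)}.
Joining (Dept ⨝ Emp) and Proj on budget yields {(fin, 1530, 670, 1, Xia, 11, k2, 3), (fin, 1530, 670, 1, Xia, 8, k2, 3), (x2, 2440, 7130, 9, Xia, 10, fin, 6), (x2, 2440, 7130, 9, Xia, 10, rd, 8), (x2, 2440, 7130, 9, Yan, 15, fin, 6), (x2, 2440, 7130, 9, Yan, 15, rd, 8), (x2, 2440, 7130, 9, Yan, 18, fin, 6), (x2, 2440, 7130, 9, Yan, 18, rd, 8), (x2, 6560, 6060, 24, Xia, 10, cs, 1), (x2, 6560, 6060, 24, Yan, 15, cs, 1), (x2, 6560, 6060, 24, Yan, 18, cs, 1)}.
Filtering on budget ≠ 6560 leaves {(fin, 1530, 670, 1, Xia, 11, k2, 3), (fin, 1530, 670, 1, Xia, 8, k2, 3), (x2, 2440, 7130, 9, Xia, 10, fin, 6), (x2, 2440, 7130, 9, Xia, 10, rd, 8), (x2, 2440, 7130, 9, Yan, 15, fin, 6), (x2, 2440, 7130, 9, Yan, 15, rd, 8), (x2, 2440, 7130, 9, Yan, 18, fin, 6), (x2, 2440, 7130, 9, Yan, 18, rd, 8)}.
Projecting to mgr, budget (3 duplicate(s) eliminated): {(10, 2440), (11, 1530), (15, 2440), (18, 2440), (8, 1530)}
Set difference of the two operands is {(10, 2440), (11, 1530), (15, 2440), (8, 1530)}.
Projecting to budget, mgr: {(1530, 11), (1530, 8), (2440, 10), (2440, 15)}

{(1530, 11), (1530, 8), (2440, 10), (2440, 15)}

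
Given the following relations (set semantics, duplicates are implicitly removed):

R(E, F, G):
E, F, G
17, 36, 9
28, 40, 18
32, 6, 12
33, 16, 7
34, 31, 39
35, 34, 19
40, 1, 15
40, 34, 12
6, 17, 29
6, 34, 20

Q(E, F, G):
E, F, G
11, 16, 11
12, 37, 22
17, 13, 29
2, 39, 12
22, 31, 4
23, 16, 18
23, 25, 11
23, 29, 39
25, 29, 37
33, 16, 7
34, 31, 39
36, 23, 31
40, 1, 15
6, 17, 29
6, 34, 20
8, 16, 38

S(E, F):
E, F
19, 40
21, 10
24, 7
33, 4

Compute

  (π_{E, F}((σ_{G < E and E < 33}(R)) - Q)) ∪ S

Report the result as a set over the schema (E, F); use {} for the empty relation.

{(17, 36), (19, 40), (21, 10), (24, 7), (28, 40), (32, 6), (33, 4)}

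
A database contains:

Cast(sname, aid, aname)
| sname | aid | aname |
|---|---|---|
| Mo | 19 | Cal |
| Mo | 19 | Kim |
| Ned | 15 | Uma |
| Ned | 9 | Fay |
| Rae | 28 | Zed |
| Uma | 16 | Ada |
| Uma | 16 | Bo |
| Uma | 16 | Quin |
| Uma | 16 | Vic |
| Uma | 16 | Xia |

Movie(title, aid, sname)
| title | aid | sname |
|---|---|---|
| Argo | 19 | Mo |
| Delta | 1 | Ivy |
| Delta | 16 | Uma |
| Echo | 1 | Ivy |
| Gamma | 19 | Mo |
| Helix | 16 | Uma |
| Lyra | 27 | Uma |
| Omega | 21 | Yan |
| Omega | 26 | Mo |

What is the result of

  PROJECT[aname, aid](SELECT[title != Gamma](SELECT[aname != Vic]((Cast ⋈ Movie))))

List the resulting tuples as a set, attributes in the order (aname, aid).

Natural join on sname, aid: {(Mo, 19, Cal, Argo), (Mo, 19, Cal, Gamma), (Mo, 19, Kim, Argo), (Mo, 19, Kim, Gamma), (Uma, 16, Ada, Delta), (Uma, 16, Ada, Helix), (Uma, 16, Bo, Delta), (Uma, 16, Bo, Helix), (Uma, 16, Quin, Delta), (Uma, 16, Quin, Helix), (Uma, 16, Vic, Delta), (Uma, 16, Vic, Helix), (Uma, 16, Xia, Delta), (Uma, 16, Xia, Helix)}
Selection aname != Vic: {(Mo, 19, Cal, Argo), (Mo, 19, Cal, Gamma), (Mo, 19, Kim, Argo), (Mo, 19, Kim, Gamma), (Uma, 16, Ada, Delta), (Uma, 16, Ada, Helix), (Uma, 16, Bo, Delta), (Uma, 16, Bo, Helix), (Uma, 16, Quin, Delta), (Uma, 16, Quin, Helix), (Uma, 16, Xia, Delta), (Uma, 16, Xia, Helix)}
Selection title != Gamma: {(Mo, 19, Cal, Argo), (Mo, 19, Kim, Argo), (Uma, 16, Ada, Delta), (Uma, 16, Ada, Helix), (Uma, 16, Bo, Delta), (Uma, 16, Bo, Helix), (Uma, 16, Quin, Delta), (Uma, 16, Quin, Helix), (Uma, 16, Xia, Delta), (Uma, 16, Xia, Helix)}
π[aname, aid]: project onto (aname, aid) (4 duplicate(s) eliminated) → {(Ada, 16), (Bo, 16), (Cal, 19), (Kim, 19), (Quin, 16), (Xia, 16)}

{(Ada, 16), (Bo, 16), (Cal, 19), (Kim, 19), (Quin, 16), (Xia, 16)}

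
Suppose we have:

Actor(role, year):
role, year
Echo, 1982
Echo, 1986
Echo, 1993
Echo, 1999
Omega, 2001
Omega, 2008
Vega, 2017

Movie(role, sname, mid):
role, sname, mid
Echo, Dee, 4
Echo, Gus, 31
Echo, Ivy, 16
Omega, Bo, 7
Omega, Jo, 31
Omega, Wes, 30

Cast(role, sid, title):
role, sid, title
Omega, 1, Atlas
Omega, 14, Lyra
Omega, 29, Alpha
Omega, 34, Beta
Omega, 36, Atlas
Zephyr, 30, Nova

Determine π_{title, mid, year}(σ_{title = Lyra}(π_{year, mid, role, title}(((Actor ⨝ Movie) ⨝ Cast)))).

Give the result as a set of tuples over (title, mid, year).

{(Lyra, 30, 2001), (Lyra, 30, 2008), (Lyra, 31, 2001), (Lyra, 31, 2008), (Lyra, 7, 2001), (Lyra, 7, 2008)}

Actor ⋈ Movie (natural join on role): {(Echo, 1982, Dee, 4), (Echo, 1982, Gus, 31), (Echo, 1982, Ivy, 16), (Echo, 1986, Dee, 4), (Echo, 1986, Gus, 31), (Echo, 1986, Ivy, 16), (Echo, 1993, Dee, 4), (Echo, 1993, Gus, 31), (Echo, 1993, Ivy, 16), (Echo, 1999, Dee, 4), (Echo, 1999, Gus, 31), (Echo, 1999, Ivy, 16), (Omega, 2001, Bo, 7), (Omega, 2001, Jo, 31), (Omega, 2001, Wes, 30), (Omega, 2008, Bo, 7), (Omega, 2008, Jo, 31), (Omega, 2008, Wes, 30)}
(Actor ⨝ Movie) ⋈ Cast (natural join on role): {(Omega, 2001, Bo, 7, 1, Atlas), (Omega, 2001, Bo, 7, 14, Lyra), (Omega, 2001, Bo, 7, 29, Alpha), (Omega, 2001, Bo, 7, 34, Beta), (Omega, 2001, Bo, 7, 36, Atlas), (Omega, 2001, Jo, 31, 1, Atlas), (Omega, 2001, Jo, 31, 14, Lyra), (Omega, 2001, Jo, 31, 29, Alpha), (Omega, 2001, Jo, 31, 34, Beta), (Omega, 2001, Jo, 31, 36, Atlas), (Omega, 2001, Wes, 30, 1, Atlas), (Omega, 2001, Wes, 30, 14, Lyra), (Omega, 2001, Wes, 30, 29, Alpha), (Omega, 2001, Wes, 30, 34, Beta), (Omega, 2001, Wes, 30, 36, Atlas), (Omega, 2008, Bo, 7, 1, Atlas), (Omega, 2008, Bo, 7, 14, Lyra), (Omega, 2008, Bo, 7, 29, Alpha), (Omega, 2008, Bo, 7, 34, Beta), (Omega, 2008, Bo, 7, 36, Atlas), (Omega, 2008, Jo, 31, 1, Atlas), (Omega, 2008, Jo, 31, 14, Lyra), (Omega, 2008, Jo, 31, 29, Alpha), (Omega, 2008, Jo, 31, 34, Beta), (Omega, 2008, Jo, 31, 36, Atlas), (Omega, 2008, Wes, 30, 1, Atlas), (Omega, 2008, Wes, 30, 14, Lyra), (Omega, 2008, Wes, 30, 29, Alpha), (Omega, 2008, Wes, 30, 34, Beta), (Omega, 2008, Wes, 30, 36, Atlas)}
π[year, mid, role, title]: project onto (year, mid, role, title) (6 duplicate(s) eliminated) → {(2001, 30, Omega, Alpha), (2001, 30, Omega, Atlas), (2001, 30, Omega, Beta), (2001, 30, Omega, Lyra), (2001, 31, Omega, Alpha), (2001, 31, Omega, Atlas), (2001, 31, Omega, Beta), (2001, 31, Omega, Lyra), (2001, 7, Omega, Alpha), (2001, 7, Omega, Atlas), (2001, 7, Omega, Beta), (2001, 7, Omega, Lyra), (2008, 30, Omega, Alpha), (2008, 30, Omega, Atlas), (2008, 30, Omega, Beta), (2008, 30, Omega, Lyra), (2008, 31, Omega, Alpha), (2008, 31, Omega, Atlas), (2008, 31, Omega, Beta), (2008, 31, Omega, Lyra), (2008, 7, Omega, Alpha), (2008, 7, Omega, Atlas), (2008, 7, Omega, Beta), (2008, 7, Omega, Lyra)}
σ[title = Lyra]: keep tuples satisfying title = Lyra → {(2001, 30, Omega, Lyra), (2001, 31, Omega, Lyra), (2001, 7, Omega, Lyra), (2008, 30, Omega, Lyra), (2008, 31, Omega, Lyra), (2008, 7, Omega, Lyra)}
π[title, mid, year]: project onto (title, mid, year) → {(Lyra, 30, 2001), (Lyra, 30, 2008), (Lyra, 31, 2001), (Lyra, 31, 2008), (Lyra, 7, 2001), (Lyra, 7, 2008)}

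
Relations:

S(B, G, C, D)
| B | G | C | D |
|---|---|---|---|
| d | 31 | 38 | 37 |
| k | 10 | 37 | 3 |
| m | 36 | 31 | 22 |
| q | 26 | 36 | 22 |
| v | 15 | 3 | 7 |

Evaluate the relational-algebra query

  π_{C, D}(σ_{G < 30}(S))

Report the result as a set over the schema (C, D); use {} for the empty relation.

σ[G < 30]: keep tuples satisfying G < 30 → {(k, 10, 37, 3), (q, 26, 36, 22), (v, 15, 3, 7)}
Projecting to C, D: {(3, 7), (36, 22), (37, 3)}

{(3, 7), (36, 22), (37, 3)}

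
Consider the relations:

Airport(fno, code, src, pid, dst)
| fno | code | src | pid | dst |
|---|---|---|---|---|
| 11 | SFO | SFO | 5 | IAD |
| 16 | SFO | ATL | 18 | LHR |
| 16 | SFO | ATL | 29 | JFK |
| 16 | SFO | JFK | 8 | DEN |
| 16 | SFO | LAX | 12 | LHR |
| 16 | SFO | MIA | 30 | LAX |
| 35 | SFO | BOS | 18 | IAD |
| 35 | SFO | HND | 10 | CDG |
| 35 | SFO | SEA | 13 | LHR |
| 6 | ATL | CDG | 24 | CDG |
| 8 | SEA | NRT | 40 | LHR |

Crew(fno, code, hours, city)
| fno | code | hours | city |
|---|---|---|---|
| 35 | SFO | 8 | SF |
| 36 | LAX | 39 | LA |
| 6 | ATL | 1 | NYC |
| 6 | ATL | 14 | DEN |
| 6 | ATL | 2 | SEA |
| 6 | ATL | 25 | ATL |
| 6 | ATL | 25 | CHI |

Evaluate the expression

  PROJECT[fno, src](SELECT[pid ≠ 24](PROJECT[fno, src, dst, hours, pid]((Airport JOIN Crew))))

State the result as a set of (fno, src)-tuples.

{(35, BOS), (35, HND), (35, SEA)}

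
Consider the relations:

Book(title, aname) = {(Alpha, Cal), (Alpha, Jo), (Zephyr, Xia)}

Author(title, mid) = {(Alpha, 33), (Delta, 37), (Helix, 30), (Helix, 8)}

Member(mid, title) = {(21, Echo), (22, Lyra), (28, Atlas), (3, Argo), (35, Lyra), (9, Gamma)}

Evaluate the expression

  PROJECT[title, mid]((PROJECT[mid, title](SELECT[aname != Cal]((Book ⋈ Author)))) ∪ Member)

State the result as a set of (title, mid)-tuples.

{(Alpha, 33), (Argo, 3), (Atlas, 28), (Echo, 21), (Gamma, 9), (Lyra, 22), (Lyra, 35)}

Joining Book and Author on title yields {(Alpha, Cal, 33), (Alpha, Jo, 33)}.
σ[aname != Cal]: keep tuples satisfying aname != Cal → {(Alpha, Jo, 33)}
π_{mid, title} gives {(33, Alpha)}.
Union: {(33, Alpha)} with {(21, Echo), (22, Lyra), (28, Atlas), (3, Argo), (35, Lyra), (9, Gamma)} → {(21, Echo), (22, Lyra), (28, Atlas), (3, Argo), (33, Alpha), (35, Lyra), (9, Gamma)}
π_{title, mid} gives {(Alpha, 33), (Argo, 3), (Atlas, 28), (Echo, 21), (Gamma, 9), (Lyra, 22), (Lyra, 35)}.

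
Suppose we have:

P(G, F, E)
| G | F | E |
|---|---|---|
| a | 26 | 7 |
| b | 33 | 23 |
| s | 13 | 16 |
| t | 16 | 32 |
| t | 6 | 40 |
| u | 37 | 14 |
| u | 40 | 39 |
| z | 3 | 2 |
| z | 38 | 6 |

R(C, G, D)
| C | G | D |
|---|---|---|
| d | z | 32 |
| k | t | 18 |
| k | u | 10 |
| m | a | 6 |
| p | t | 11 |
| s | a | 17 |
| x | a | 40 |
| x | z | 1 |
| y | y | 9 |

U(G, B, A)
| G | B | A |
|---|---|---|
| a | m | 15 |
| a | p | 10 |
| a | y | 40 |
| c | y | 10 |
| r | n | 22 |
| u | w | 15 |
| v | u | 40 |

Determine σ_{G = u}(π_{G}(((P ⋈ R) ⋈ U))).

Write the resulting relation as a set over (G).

{u}

Joining P and R on G yields {(a, 26, 7, m, 6), (a, 26, 7, s, 17), (a, 26, 7, x, 40), (t, 16, 32, k, 18), (t, 16, 32, p, 11), (t, 6, 40, k, 18), (t, 6, 40, p, 11), (u, 37, 14, k, 10), (u, 40, 39, k, 10), (z, 3, 2, d, 32), (z, 3, 2, x, 1), (z, 38, 6, d, 32), (z, 38, 6, x, 1)}.
Joining (P ⋈ R) and U on G yields {(a, 26, 7, m, 6, m, 15), (a, 26, 7, m, 6, p, 10), (a, 26, 7, m, 6, y, 40), (a, 26, 7, s, 17, m, 15), (a, 26, 7, s, 17, p, 10), (a, 26, 7, s, 17, y, 40), (a, 26, 7, x, 40, m, 15), (a, 26, 7, x, 40, p, 10), (a, 26, 7, x, 40, y, 40), (u, 37, 14, k, 10, w, 15), (u, 40, 39, k, 10, w, 15)}.
Keep only column(s) G (9 duplicate(s) eliminated): {a, u}
Filtering on G = u leaves {u}.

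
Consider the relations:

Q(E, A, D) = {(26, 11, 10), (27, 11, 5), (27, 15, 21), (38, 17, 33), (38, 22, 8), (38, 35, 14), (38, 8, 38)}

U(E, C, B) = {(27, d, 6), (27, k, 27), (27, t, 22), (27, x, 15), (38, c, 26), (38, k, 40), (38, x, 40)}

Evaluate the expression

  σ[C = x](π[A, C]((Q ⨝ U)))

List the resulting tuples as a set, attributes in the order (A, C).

{(11, x), (15, x), (17, x), (22, x), (35, x), (8, x)}

Q ⋈ U (natural join on E): {(27, 11, 5, d, 6), (27, 11, 5, k, 27), (27, 11, 5, t, 22), (27, 11, 5, x, 15), (27, 15, 21, d, 6), (27, 15, 21, k, 27), (27, 15, 21, t, 22), (27, 15, 21, x, 15), (38, 17, 33, c, 26), (38, 17, 33, k, 40), (38, 17, 33, x, 40), (38, 22, 8, c, 26), (38, 22, 8, k, 40), (38, 22, 8, x, 40), (38, 35, 14, c, 26), (38, 35, 14, k, 40), (38, 35, 14, x, 40), (38, 8, 38, c, 26), (38, 8, 38, k, 40), (38, 8, 38, x, 40)}
π_{A, C} gives {(11, d), (11, k), (11, t), (11, x), (15, d), (15, k), (15, t), (15, x), (17, c), (17, k), (17, x), (22, c), (22, k), (22, x), (35, c), (35, k), (35, x), (8, c), (8, k), (8, x)}.
Apply σ_{C = x}; surviving tuples: {(11, x), (15, x), (17, x), (22, x), (35, x), (8, x)}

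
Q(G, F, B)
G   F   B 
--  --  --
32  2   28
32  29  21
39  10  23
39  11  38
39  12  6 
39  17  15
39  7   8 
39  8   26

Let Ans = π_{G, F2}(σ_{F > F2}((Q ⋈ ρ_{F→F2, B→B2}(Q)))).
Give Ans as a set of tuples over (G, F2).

ρ[F→F2, B→B2]: schema becomes (G, F2, B2); tuples unchanged.
Q ⋈ ρ_{F→F2, B→B2}(Q) (natural join on G): {(32, 2, 28, 2, 28), (32, 2, 28, 29, 21), (32, 29, 21, 2, 28), (32, 29, 21, 29, 21), (39, 10, 23, 10, 23), (39, 10, 23, 11, 38), (39, 10, 23, 12, 6), (39, 10, 23, 17, 15), (39, 10, 23, 7, 8), (39, 10, 23, 8, 26), (39, 11, 38, 10, 23), (39, 11, 38, 11, 38), (39, 11, 38, 12, 6), (39, 11, 38, 17, 15), (39, 11, 38, 7, 8), (39, 11, 38, 8, 26), (39, 12, 6, 10, 23), (39, 12, 6, 11, 38), (39, 12, 6, 12, 6), (39, 12, 6, 17, 15), (39, 12, 6, 7, 8), (39, 12, 6, 8, 26), (39, 17, 15, 10, 23), (39, 17, 15, 11, 38), (39, 17, 15, 12, 6), (39, 17, 15, 17, 15), (39, 17, 15, 7, 8), (39, 17, 15, 8, 26), (39, 7, 8, 10, 23), (39, 7, 8, 11, 38), (39, 7, 8, 12, 6), (39, 7, 8, 17, 15), (39, 7, 8, 7, 8), (39, 7, 8, 8, 26), (39, 8, 26, 10, 23), (39, 8, 26, 11, 38), (39, 8, 26, 12, 6), (39, 8, 26, 17, 15), (39, 8, 26, 7, 8), (39, 8, 26, 8, 26)}
Filtering on F > F2 leaves {(32, 29, 21, 2, 28), (39, 10, 23, 7, 8), (39, 10, 23, 8, 26), (39, 11, 38, 10, 23), (39, 11, 38, 7, 8), (39, 11, 38, 8, 26), (39, 12, 6, 10, 23), (39, 12, 6, 11, 38), (39, 12, 6, 7, 8), (39, 12, 6, 8, 26), (39, 17, 15, 10, 23), (39, 17, 15, 11, 38), (39, 17, 15, 12, 6), (39, 17, 15, 7, 8), (39, 17, 15, 8, 26), (39, 8, 26, 7, 8)}.
Projecting to G, F2 (10 duplicate(s) eliminated): {(32, 2), (39, 10), (39, 11), (39, 12), (39, 7), (39, 8)}

{(32, 2), (39, 10), (39, 11), (39, 12), (39, 7), (39, 8)}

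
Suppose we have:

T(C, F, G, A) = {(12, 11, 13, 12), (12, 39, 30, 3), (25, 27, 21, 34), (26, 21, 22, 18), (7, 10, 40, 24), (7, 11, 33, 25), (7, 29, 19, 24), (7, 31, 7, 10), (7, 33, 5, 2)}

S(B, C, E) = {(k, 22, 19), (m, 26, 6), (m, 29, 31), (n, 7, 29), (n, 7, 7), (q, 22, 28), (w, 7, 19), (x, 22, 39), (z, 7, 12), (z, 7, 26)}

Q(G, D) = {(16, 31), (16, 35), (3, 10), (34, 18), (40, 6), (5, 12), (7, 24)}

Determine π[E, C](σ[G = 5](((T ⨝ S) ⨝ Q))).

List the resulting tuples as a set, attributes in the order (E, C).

Natural join on C: {(26, 21, 22, 18, m, 6), (7, 10, 40, 24, n, 29), (7, 10, 40, 24, n, 7), (7, 10, 40, 24, w, 19), (7, 10, 40, 24, z, 12), (7, 10, 40, 24, z, 26), (7, 11, 33, 25, n, 29), (7, 11, 33, 25, n, 7), (7, 11, 33, 25, w, 19), (7, 11, 33, 25, z, 12), (7, 11, 33, 25, z, 26), (7, 29, 19, 24, n, 29), (7, 29, 19, 24, n, 7), (7, 29, 19, 24, w, 19), (7, 29, 19, 24, z, 12), (7, 29, 19, 24, z, 26), (7, 31, 7, 10, n, 29), (7, 31, 7, 10, n, 7), (7, 31, 7, 10, w, 19), (7, 31, 7, 10, z, 12), (7, 31, 7, 10, z, 26), (7, 33, 5, 2, n, 29), (7, 33, 5, 2, n, 7), (7, 33, 5, 2, w, 19), (7, 33, 5, 2, z, 12), (7, 33, 5, 2, z, 26)}
Natural join on G: {(7, 10, 40, 24, n, 29, 6), (7, 10, 40, 24, n, 7, 6), (7, 10, 40, 24, w, 19, 6), (7, 10, 40, 24, z, 12, 6), (7, 10, 40, 24, z, 26, 6), (7, 31, 7, 10, n, 29, 24), (7, 31, 7, 10, n, 7, 24), (7, 31, 7, 10, w, 19, 24), (7, 31, 7, 10, z, 12, 24), (7, 31, 7, 10, z, 26, 24), (7, 33, 5, 2, n, 29, 12), (7, 33, 5, 2, n, 7, 12), (7, 33, 5, 2, w, 19, 12), (7, 33, 5, 2, z, 12, 12), (7, 33, 5, 2, z, 26, 12)}
σ[G = 5]: keep tuples satisfying G = 5 → {(7, 33, 5, 2, n, 29, 12), (7, 33, 5, 2, n, 7, 12), (7, 33, 5, 2, w, 19, 12), (7, 33, 5, 2, z, 12, 12), (7, 33, 5, 2, z, 26, 12)}
Keep only column(s) E, C: {(12, 7), (19, 7), (26, 7), (29, 7), (7, 7)}

{(12, 7), (19, 7), (26, 7), (29, 7), (7, 7)}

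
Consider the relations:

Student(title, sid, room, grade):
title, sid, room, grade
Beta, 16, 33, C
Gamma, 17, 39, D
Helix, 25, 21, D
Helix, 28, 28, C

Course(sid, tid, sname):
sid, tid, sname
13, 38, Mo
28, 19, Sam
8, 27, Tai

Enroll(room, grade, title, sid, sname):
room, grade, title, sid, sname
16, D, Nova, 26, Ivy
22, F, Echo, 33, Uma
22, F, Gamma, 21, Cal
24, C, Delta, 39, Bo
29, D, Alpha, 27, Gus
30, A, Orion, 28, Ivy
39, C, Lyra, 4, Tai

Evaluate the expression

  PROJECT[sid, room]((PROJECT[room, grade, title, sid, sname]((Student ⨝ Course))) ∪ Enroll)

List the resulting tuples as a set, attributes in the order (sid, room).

{(21, 22), (26, 16), (27, 29), (28, 28), (28, 30), (33, 22), (39, 24), (4, 39)}

Joining Student and Course on sid yields {(Helix, 28, 28, C, 19, Sam)}.
Projecting to room, grade, title, sid, sname: {(28, C, Helix, 28, Sam)}
Set union of the two operands is {(16, D, Nova, 26, Ivy), (22, F, Echo, 33, Uma), (22, F, Gamma, 21, Cal), (24, C, Delta, 39, Bo), (28, C, Helix, 28, Sam), (29, D, Alpha, 27, Gus), (30, A, Orion, 28, Ivy), (39, C, Lyra, 4, Tai)}.
Projecting to sid, room: {(21, 22), (26, 16), (27, 29), (28, 28), (28, 30), (33, 22), (39, 24), (4, 39)}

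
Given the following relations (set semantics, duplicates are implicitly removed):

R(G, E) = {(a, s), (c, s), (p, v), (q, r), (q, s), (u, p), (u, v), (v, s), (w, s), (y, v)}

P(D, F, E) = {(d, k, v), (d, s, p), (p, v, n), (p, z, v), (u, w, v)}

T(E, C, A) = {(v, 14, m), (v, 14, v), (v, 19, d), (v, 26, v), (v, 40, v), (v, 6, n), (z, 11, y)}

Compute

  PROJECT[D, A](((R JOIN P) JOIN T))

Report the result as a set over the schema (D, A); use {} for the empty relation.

R ⋈ P (natural join on E): {(p, v, d, k), (p, v, p, z), (p, v, u, w), (u, p, d, s), (u, v, d, k), (u, v, p, z), (u, v, u, w), (y, v, d, k), (y, v, p, z), (y, v, u, w)}
(R JOIN P) ⋈ T (natural join on E): {(p, v, d, k, 14, m), (p, v, d, k, 14, v), (p, v, d, k, 19, d), (p, v, d, k, 26, v), (p, v, d, k, 40, v), (p, v, d, k, 6, n), (p, v, p, z, 14, m), (p, v, p, z, 14, v), (p, v, p, z, 19, d), (p, v, p, z, 26, v), (p, v, p, z, 40, v), (p, v, p, z, 6, n), (p, v, u, w, 14, m), (p, v, u, w, 14, v), (p, v, u, w, 19, d), (p, v, u, w, 26, v), (p, v, u, w, 40, v), (p, v, u, w, 6, n), (u, v, d, k, 14, m), (u, v, d, k, 14, v), (u, v, d, k, 19, d), (u, v, d, k, 26, v), (u, v, d, k, 40, v), (u, v, d, k, 6, n), (u, v, p, z, 14, m), (u, v, p, z, 14, v), (u, v, p, z, 19, d), (u, v, p, z, 26, v), (u, v, p, z, 40, v), (u, v, p, z, 6, n), (u, v, u, w, 14, m), (u, v, u, w, 14, v), (u, v, u, w, 19, d), (u, v, u, w, 26, v), (u, v, u, w, 40, v), (u, v, u, w, 6, n), (y, v, d, k, 14, m), (y, v, d, k, 14, v), (y, v, d, k, 19, d), (y, v, d, k, 26, v), (y, v, d, k, 40, v), (y, v, d, k, 6, n), (y, v, p, z, 14, m), (y, v, p, z, 14, v), (y, v, p, z, 19, d), (y, v, p, z, 26, v), (y, v, p, z, 40, v), (y, v, p, z, 6, n), (y, v, u, w, 14, m), (y, v, u, w, 14, v), (y, v, u, w, 19, d), (y, v, u, w, 26, v), (y, v, u, w, 40, v), (y, v, u, w, 6, n)}
Keep only column(s) D, A (42 duplicate(s) eliminated): {(d, d), (d, m), (d, n), (d, v), (p, d), (p, m), (p, n), (p, v), (u, d), (u, m), (u, n), (u, v)}

{(d, d), (d, m), (d, n), (d, v), (p, d), (p, m), (p, n), (p, v), (u, d), (u, m), (u, n), (u, v)}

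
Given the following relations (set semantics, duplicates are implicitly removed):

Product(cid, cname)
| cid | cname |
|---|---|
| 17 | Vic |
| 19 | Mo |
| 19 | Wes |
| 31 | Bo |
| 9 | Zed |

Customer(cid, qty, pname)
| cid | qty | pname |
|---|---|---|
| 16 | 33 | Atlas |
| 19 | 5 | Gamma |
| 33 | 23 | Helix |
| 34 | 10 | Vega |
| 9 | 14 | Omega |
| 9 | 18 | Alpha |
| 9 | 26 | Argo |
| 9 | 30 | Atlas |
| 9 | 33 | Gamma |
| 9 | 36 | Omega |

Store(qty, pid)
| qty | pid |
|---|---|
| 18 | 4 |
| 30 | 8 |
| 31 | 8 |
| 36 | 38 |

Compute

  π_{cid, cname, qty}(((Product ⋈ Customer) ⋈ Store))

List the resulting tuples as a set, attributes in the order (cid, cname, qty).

Natural join on cid: {(19, Mo, 5, Gamma), (19, Wes, 5, Gamma), (9, Zed, 14, Omega), (9, Zed, 18, Alpha), (9, Zed, 26, Argo), (9, Zed, 30, Atlas), (9, Zed, 33, Gamma), (9, Zed, 36, Omega)}
Natural join on qty: {(9, Zed, 18, Alpha, 4), (9, Zed, 30, Atlas, 8), (9, Zed, 36, Omega, 38)}
Projecting to cid, cname, qty: {(9, Zed, 18), (9, Zed, 30), (9, Zed, 36)}

{(9, Zed, 18), (9, Zed, 30), (9, Zed, 36)}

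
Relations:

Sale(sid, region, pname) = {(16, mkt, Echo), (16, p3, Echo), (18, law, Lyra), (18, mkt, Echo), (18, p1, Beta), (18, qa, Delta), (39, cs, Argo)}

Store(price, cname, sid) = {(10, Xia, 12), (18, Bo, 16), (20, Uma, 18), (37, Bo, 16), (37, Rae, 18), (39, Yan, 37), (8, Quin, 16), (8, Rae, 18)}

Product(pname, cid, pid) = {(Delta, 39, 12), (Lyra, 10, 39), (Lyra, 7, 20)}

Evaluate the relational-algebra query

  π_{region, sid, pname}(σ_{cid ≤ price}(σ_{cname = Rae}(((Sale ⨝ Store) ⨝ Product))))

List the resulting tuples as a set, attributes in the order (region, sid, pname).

{(law, 18, Lyra)}

Joining Sale and Store on sid yields {(16, mkt, Echo, 18, Bo), (16, mkt, Echo, 37, Bo), (16, mkt, Echo, 8, Quin), (16, p3, Echo, 18, Bo), (16, p3, Echo, 37, Bo), (16, p3, Echo, 8, Quin), (18, law, Lyra, 20, Uma), (18, law, Lyra, 37, Rae), (18, law, Lyra, 8, Rae), (18, mkt, Echo, 20, Uma), (18, mkt, Echo, 37, Rae), (18, mkt, Echo, 8, Rae), (18, p1, Beta, 20, Uma), (18, p1, Beta, 37, Rae), (18, p1, Beta, 8, Rae), (18, qa, Delta, 20, Uma), (18, qa, Delta, 37, Rae), (18, qa, Delta, 8, Rae)}.
Joining (Sale ⨝ Store) and Product on pname yields {(18, law, Lyra, 20, Uma, 10, 39), (18, law, Lyra, 20, Uma, 7, 20), (18, law, Lyra, 37, Rae, 10, 39), (18, law, Lyra, 37, Rae, 7, 20), (18, law, Lyra, 8, Rae, 10, 39), (18, law, Lyra, 8, Rae, 7, 20), (18, qa, Delta, 20, Uma, 39, 12), (18, qa, Delta, 37, Rae, 39, 12), (18, qa, Delta, 8, Rae, 39, 12)}.
Filtering on cname = Rae leaves {(18, law, Lyra, 37, Rae, 10, 39), (18, law, Lyra, 37, Rae, 7, 20), (18, law, Lyra, 8, Rae, 10, 39), (18, law, Lyra, 8, Rae, 7, 20), (18, qa, Delta, 37, Rae, 39, 12), (18, qa, Delta, 8, Rae, 39, 12)}.
Filtering on cid ≤ price leaves {(18, law, Lyra, 37, Rae, 10, 39), (18, law, Lyra, 37, Rae, 7, 20), (18, law, Lyra, 8, Rae, 7, 20)}.
π_{region, sid, pname} gives {(law, 18, Lyra)} (2 duplicate(s) eliminated).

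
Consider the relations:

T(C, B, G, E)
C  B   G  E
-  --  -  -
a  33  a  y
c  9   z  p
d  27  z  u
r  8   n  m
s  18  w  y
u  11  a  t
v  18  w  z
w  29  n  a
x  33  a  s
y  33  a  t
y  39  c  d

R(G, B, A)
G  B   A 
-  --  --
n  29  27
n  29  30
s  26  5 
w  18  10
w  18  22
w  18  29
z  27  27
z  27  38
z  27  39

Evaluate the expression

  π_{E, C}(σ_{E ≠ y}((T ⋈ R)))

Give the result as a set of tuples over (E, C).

{(a, w), (u, d), (z, v)}

T ⋈ R (natural join on B, G): {(d, 27, z, u, 27), (d, 27, z, u, 38), (d, 27, z, u, 39), (s, 18, w, y, 10), (s, 18, w, y, 22), (s, 18, w, y, 29), (v, 18, w, z, 10), (v, 18, w, z, 22), (v, 18, w, z, 29), (w, 29, n, a, 27), (w, 29, n, a, 30)}
Selection E ≠ y: {(d, 27, z, u, 27), (d, 27, z, u, 38), (d, 27, z, u, 39), (v, 18, w, z, 10), (v, 18, w, z, 22), (v, 18, w, z, 29), (w, 29, n, a, 27), (w, 29, n, a, 30)}
Keep only column(s) E, C (5 duplicate(s) eliminated): {(a, w), (u, d), (z, v)}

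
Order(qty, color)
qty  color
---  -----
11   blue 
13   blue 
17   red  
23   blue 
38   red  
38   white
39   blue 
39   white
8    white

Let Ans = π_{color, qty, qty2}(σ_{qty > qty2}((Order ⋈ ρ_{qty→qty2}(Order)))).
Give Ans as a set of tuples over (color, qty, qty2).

{(blue, 13, 11), (blue, 23, 11), (blue, 23, 13), (blue, 39, 11), (blue, 39, 13), (blue, 39, 23), (red, 38, 17), (white, 38, 8), (white, 39, 38), (white, 39, 8)}

ρ[qty→qty2]: schema becomes (qty2, color); tuples unchanged.
Joining Order and ρ_{qty→qty2}(Order) on color yields {(11, blue, 11), (11, blue, 13), (11, blue, 23), (11, blue, 39), (13, blue, 11), (13, blue, 13), (13, blue, 23), (13, blue, 39), (17, red, 17), (17, red, 38), (23, blue, 11), (23, blue, 13), (23, blue, 23), (23, blue, 39), (38, red, 17), (38, red, 38), (38, white, 38), (38, white, 39), (38, white, 8), (39, blue, 11), (39, blue, 13), (39, blue, 23), (39, blue, 39), (39, white, 38), (39, white, 39), (39, white, 8), (8, white, 38), (8, white, 39), (8, white, 8)}.
Selection qty > qty2: {(13, blue, 11), (23, blue, 11), (23, blue, 13), (38, red, 17), (38, white, 8), (39, blue, 11), (39, blue, 13), (39, blue, 23), (39, white, 38), (39, white, 8)}
Keep only column(s) color, qty, qty2: {(blue, 13, 11), (blue, 23, 11), (blue, 23, 13), (blue, 39, 11), (blue, 39, 13), (blue, 39, 23), (red, 38, 17), (white, 38, 8), (white, 39, 38), (white, 39, 8)}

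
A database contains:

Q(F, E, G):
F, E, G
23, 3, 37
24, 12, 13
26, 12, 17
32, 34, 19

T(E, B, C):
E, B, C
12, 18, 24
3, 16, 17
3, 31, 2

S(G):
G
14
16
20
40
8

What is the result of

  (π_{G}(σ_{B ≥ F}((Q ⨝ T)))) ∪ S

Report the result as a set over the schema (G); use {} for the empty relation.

{14, 16, 20, 37, 40, 8}

Natural join on E: {(23, 3, 37, 16, 17), (23, 3, 37, 31, 2), (24, 12, 13, 18, 24), (26, 12, 17, 18, 24)}
Selection B ≥ F: {(23, 3, 37, 31, 2)}
π[G]: project onto (G) → {37}
Union: {37} with {14, 16, 20, 40, 8} → {14, 16, 20, 37, 40, 8}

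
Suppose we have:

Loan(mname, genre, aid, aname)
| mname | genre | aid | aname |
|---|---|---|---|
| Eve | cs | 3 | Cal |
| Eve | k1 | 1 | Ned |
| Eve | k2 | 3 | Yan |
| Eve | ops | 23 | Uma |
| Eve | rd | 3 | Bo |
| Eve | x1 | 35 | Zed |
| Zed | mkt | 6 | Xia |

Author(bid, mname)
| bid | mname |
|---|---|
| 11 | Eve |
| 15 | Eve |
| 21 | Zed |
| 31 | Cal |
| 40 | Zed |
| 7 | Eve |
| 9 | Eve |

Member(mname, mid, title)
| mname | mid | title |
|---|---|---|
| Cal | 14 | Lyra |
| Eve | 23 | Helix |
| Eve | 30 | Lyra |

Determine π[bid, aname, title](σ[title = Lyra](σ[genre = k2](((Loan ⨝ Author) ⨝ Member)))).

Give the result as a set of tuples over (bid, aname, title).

{(11, Yan, Lyra), (15, Yan, Lyra), (7, Yan, Lyra), (9, Yan, Lyra)}

Joining Loan and Author on mname yields {(Eve, cs, 3, Cal, 11), (Eve, cs, 3, Cal, 15), (Eve, cs, 3, Cal, 7), (Eve, cs, 3, Cal, 9), (Eve, k1, 1, Ned, 11), (Eve, k1, 1, Ned, 15), (Eve, k1, 1, Ned, 7), (Eve, k1, 1, Ned, 9), (Eve, k2, 3, Yan, 11), (Eve, k2, 3, Yan, 15), (Eve, k2, 3, Yan, 7), (Eve, k2, 3, Yan, 9), (Eve, ops, 23, Uma, 11), (Eve, ops, 23, Uma, 15), (Eve, ops, 23, Uma, 7), (Eve, ops, 23, Uma, 9), (Eve, rd, 3, Bo, 11), (Eve, rd, 3, Bo, 15), (Eve, rd, 3, Bo, 7), (Eve, rd, 3, Bo, 9), (Eve, x1, 35, Zed, 11), (Eve, x1, 35, Zed, 15), (Eve, x1, 35, Zed, 7), (Eve, x1, 35, Zed, 9), (Zed, mkt, 6, Xia, 21), (Zed, mkt, 6, Xia, 40)}.
Joining (Loan ⨝ Author) and Member on mname yields {(Eve, cs, 3, Cal, 11, 23, Helix), (Eve, cs, 3, Cal, 11, 30, Lyra), (Eve, cs, 3, Cal, 15, 23, Helix), (Eve, cs, 3, Cal, 15, 30, Lyra), (Eve, cs, 3, Cal, 7, 23, Helix), (Eve, cs, 3, Cal, 7, 30, Lyra), (Eve, cs, 3, Cal, 9, 23, Helix), (Eve, cs, 3, Cal, 9, 30, Lyra), (Eve, k1, 1, Ned, 11, 23, Helix), (Eve, k1, 1, Ned, 11, 30, Lyra), (Eve, k1, 1, Ned, 15, 23, Helix), (Eve, k1, 1, Ned, 15, 30, Lyra), (Eve, k1, 1, Ned, 7, 23, Helix), (Eve, k1, 1, Ned, 7, 30, Lyra), (Eve, k1, 1, Ned, 9, 23, Helix), (Eve, k1, 1, Ned, 9, 30, Lyra), (Eve, k2, 3, Yan, 11, 23, Helix), (Eve, k2, 3, Yan, 11, 30, Lyra), (Eve, k2, 3, Yan, 15, 23, Helix), (Eve, k2, 3, Yan, 15, 30, Lyra), (Eve, k2, 3, Yan, 7, 23, Helix), (Eve, k2, 3, Yan, 7, 30, Lyra), (Eve, k2, 3, Yan, 9, 23, Helix), (Eve, k2, 3, Yan, 9, 30, Lyra), (Eve, ops, 23, Uma, 11, 23, Helix), (Eve, ops, 23, Uma, 11, 30, Lyra), (Eve, ops, 23, Uma, 15, 23, Helix), (Eve, ops, 23, Uma, 15, 30, Lyra), (Eve, ops, 23, Uma, 7, 23, Helix), (Eve, ops, 23, Uma, 7, 30, Lyra), (Eve, ops, 23, Uma, 9, 23, Helix), (Eve, ops, 23, Uma, 9, 30, Lyra), (Eve, rd, 3, Bo, 11, 23, Helix), (Eve, rd, 3, Bo, 11, 30, Lyra), (Eve, rd, 3, Bo, 15, 23, Helix), (Eve, rd, 3, Bo, 15, 30, Lyra), (Eve, rd, 3, Bo, 7, 23, Helix), (Eve, rd, 3, Bo, 7, 30, Lyra), (Eve, rd, 3, Bo, 9, 23, Helix), (Eve, rd, 3, Bo, 9, 30, Lyra), (Eve, x1, 35, Zed, 11, 23, Helix), (Eve, x1, 35, Zed, 11, 30, Lyra), (Eve, x1, 35, Zed, 15, 23, Helix), (Eve, x1, 35, Zed, 15, 30, Lyra), (Eve, x1, 35, Zed, 7, 23, Helix), (Eve, x1, 35, Zed, 7, 30, Lyra), (Eve, x1, 35, Zed, 9, 23, Helix), (Eve, x1, 35, Zed, 9, 30, Lyra)}.
Filtering on genre = k2 leaves {(Eve, k2, 3, Yan, 11, 23, Helix), (Eve, k2, 3, Yan, 11, 30, Lyra), (Eve, k2, 3, Yan, 15, 23, Helix), (Eve, k2, 3, Yan, 15, 30, Lyra), (Eve, k2, 3, Yan, 7, 23, Helix), (Eve, k2, 3, Yan, 7, 30, Lyra), (Eve, k2, 3, Yan, 9, 23, Helix), (Eve, k2, 3, Yan, 9, 30, Lyra)}.
Filtering on title = Lyra leaves {(Eve, k2, 3, Yan, 11, 30, Lyra), (Eve, k2, 3, Yan, 15, 30, Lyra), (Eve, k2, 3, Yan, 7, 30, Lyra), (Eve, k2, 3, Yan, 9, 30, Lyra)}.
Keep only column(s) bid, aname, title: {(11, Yan, Lyra), (15, Yan, Lyra), (7, Yan, Lyra), (9, Yan, Lyra)}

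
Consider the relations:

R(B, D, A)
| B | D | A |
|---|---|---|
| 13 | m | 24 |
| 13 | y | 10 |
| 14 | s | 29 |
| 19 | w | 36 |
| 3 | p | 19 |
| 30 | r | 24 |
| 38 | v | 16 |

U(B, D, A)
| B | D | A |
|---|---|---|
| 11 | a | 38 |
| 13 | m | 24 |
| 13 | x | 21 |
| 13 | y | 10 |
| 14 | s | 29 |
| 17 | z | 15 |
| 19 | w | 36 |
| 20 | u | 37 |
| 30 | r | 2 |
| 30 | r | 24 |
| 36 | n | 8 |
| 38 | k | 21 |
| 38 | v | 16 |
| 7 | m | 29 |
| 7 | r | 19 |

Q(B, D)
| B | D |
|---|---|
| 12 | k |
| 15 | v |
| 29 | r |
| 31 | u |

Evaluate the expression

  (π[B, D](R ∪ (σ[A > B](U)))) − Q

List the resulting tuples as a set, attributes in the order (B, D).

Selection A > B: {(11, a, 38), (13, m, 24), (13, x, 21), (14, s, 29), (19, w, 36), (20, u, 37), (7, m, 29), (7, r, 19)}
Set union of the two operands is {(11, a, 38), (13, m, 24), (13, x, 21), (13, y, 10), (14, s, 29), (19, w, 36), (20, u, 37), (3, p, 19), (30, r, 24), (38, v, 16), (7, m, 29), (7, r, 19)}.
Keep only column(s) B, D: {(11, a), (13, m), (13, x), (13, y), (14, s), (19, w), (20, u), (3, p), (30, r), (38, v), (7, m), (7, r)}
Set difference of the two operands is {(11, a), (13, m), (13, x), (13, y), (14, s), (19, w), (20, u), (3, p), (30, r), (38, v), (7, m), (7, r)}.

{(11, a), (13, m), (13, x), (13, y), (14, s), (19, w), (20, u), (3, p), (30, r), (38, v), (7, m), (7, r)}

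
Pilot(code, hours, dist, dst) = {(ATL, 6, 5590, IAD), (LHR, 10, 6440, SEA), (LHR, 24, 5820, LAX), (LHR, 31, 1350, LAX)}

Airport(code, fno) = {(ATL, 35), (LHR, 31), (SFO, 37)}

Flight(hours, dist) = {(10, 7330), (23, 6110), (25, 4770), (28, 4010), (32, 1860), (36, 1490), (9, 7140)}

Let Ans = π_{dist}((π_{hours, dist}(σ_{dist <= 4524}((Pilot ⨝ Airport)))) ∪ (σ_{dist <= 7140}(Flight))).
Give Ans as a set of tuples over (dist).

Joining Pilot and Airport on code yields {(ATL, 6, 5590, IAD, 35), (LHR, 10, 6440, SEA, 31), (LHR, 24, 5820, LAX, 31), (LHR, 31, 1350, LAX, 31)}.
Apply σ_{dist <= 4524}; surviving tuples: {(LHR, 31, 1350, LAX, 31)}
Keep only column(s) hours, dist: {(31, 1350)}
Apply σ_{dist <= 7140}; surviving tuples: {(23, 6110), (25, 4770), (28, 4010), (32, 1860), (36, 1490), (9, 7140)}
Taking the union: {(23, 6110), (25, 4770), (28, 4010), (31, 1350), (32, 1860), (36, 1490), (9, 7140)}
Keep only column(s) dist: {1350, 1490, 1860, 4010, 4770, 6110, 7140}

{1350, 1490, 1860, 4010, 4770, 6110, 7140}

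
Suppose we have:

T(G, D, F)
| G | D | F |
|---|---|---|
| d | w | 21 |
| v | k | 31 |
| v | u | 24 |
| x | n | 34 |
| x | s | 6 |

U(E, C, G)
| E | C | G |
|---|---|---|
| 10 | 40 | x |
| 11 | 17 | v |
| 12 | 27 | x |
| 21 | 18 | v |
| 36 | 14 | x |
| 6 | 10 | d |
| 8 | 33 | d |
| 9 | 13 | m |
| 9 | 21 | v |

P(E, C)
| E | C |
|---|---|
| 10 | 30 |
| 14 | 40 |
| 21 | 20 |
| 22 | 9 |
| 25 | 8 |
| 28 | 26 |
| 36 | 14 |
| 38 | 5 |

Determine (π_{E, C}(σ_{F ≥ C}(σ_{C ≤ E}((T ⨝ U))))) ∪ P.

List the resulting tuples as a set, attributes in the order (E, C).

{(10, 30), (14, 40), (21, 18), (21, 20), (22, 9), (25, 8), (28, 26), (36, 14), (38, 5)}

Joining T and U on G yields {(d, w, 21, 6, 10), (d, w, 21, 8, 33), (v, k, 31, 11, 17), (v, k, 31, 21, 18), (v, k, 31, 9, 21), (v, u, 24, 11, 17), (v, u, 24, 21, 18), (v, u, 24, 9, 21), (x, n, 34, 10, 40), (x, n, 34, 12, 27), (x, n, 34, 36, 14), (x, s, 6, 10, 40), (x, s, 6, 12, 27), (x, s, 6, 36, 14)}.
Apply σ_{C ≤ E}; surviving tuples: {(v, k, 31, 21, 18), (v, u, 24, 21, 18), (x, n, 34, 36, 14), (x, s, 6, 36, 14)}
Apply σ_{F ≥ C}; surviving tuples: {(v, k, 31, 21, 18), (v, u, 24, 21, 18), (x, n, 34, 36, 14)}
Projecting to E, C (1 duplicate(s) eliminated): {(21, 18), (36, 14)}
Set union of the two operands is {(10, 30), (14, 40), (21, 18), (21, 20), (22, 9), (25, 8), (28, 26), (36, 14), (38, 5)}.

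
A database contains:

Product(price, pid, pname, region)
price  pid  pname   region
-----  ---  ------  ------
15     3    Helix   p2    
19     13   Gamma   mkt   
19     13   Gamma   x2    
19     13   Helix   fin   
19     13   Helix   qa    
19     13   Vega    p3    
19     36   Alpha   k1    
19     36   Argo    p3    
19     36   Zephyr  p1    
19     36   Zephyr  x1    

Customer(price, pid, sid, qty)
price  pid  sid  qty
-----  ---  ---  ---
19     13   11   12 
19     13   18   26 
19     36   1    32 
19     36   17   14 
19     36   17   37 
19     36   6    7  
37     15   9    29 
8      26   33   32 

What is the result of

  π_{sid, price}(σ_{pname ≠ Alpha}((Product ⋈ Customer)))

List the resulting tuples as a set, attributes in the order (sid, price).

{(1, 19), (11, 19), (17, 19), (18, 19), (6, 19)}

Joining Product and Customer on price, pid yields {(19, 13, Gamma, mkt, 11, 12), (19, 13, Gamma, mkt, 18, 26), (19, 13, Gamma, x2, 11, 12), (19, 13, Gamma, x2, 18, 26), (19, 13, Helix, fin, 11, 12), (19, 13, Helix, fin, 18, 26), (19, 13, Helix, qa, 11, 12), (19, 13, Helix, qa, 18, 26), (19, 13, Vega, p3, 11, 12), (19, 13, Vega, p3, 18, 26), (19, 36, Alpha, k1, 1, 32), (19, 36, Alpha, k1, 17, 14), (19, 36, Alpha, k1, 17, 37), (19, 36, Alpha, k1, 6, 7), (19, 36, Argo, p3, 1, 32), (19, 36, Argo, p3, 17, 14), (19, 36, Argo, p3, 17, 37), (19, 36, Argo, p3, 6, 7), (19, 36, Zephyr, p1, 1, 32), (19, 36, Zephyr, p1, 17, 14), (19, 36, Zephyr, p1, 17, 37), (19, 36, Zephyr, p1, 6, 7), (19, 36, Zephyr, x1, 1, 32), (19, 36, Zephyr, x1, 17, 14), (19, 36, Zephyr, x1, 17, 37), (19, 36, Zephyr, x1, 6, 7)}.
Filtering on pname ≠ Alpha leaves {(19, 13, Gamma, mkt, 11, 12), (19, 13, Gamma, mkt, 18, 26), (19, 13, Gamma, x2, 11, 12), (19, 13, Gamma, x2, 18, 26), (19, 13, Helix, fin, 11, 12), (19, 13, Helix, fin, 18, 26), (19, 13, Helix, qa, 11, 12), (19, 13, Helix, qa, 18, 26), (19, 13, Vega, p3, 11, 12), (19, 13, Vega, p3, 18, 26), (19, 36, Argo, p3, 1, 32), (19, 36, Argo, p3, 17, 14), (19, 36, Argo, p3, 17, 37), (19, 36, Argo, p3, 6, 7), (19, 36, Zephyr, p1, 1, 32), (19, 36, Zephyr, p1, 17, 14), (19, 36, Zephyr, p1, 17, 37), (19, 36, Zephyr, p1, 6, 7), (19, 36, Zephyr, x1, 1, 32), (19, 36, Zephyr, x1, 17, 14), (19, 36, Zephyr, x1, 17, 37), (19, 36, Zephyr, x1, 6, 7)}.
Keep only column(s) sid, price (17 duplicate(s) eliminated): {(1, 19), (11, 19), (17, 19), (18, 19), (6, 19)}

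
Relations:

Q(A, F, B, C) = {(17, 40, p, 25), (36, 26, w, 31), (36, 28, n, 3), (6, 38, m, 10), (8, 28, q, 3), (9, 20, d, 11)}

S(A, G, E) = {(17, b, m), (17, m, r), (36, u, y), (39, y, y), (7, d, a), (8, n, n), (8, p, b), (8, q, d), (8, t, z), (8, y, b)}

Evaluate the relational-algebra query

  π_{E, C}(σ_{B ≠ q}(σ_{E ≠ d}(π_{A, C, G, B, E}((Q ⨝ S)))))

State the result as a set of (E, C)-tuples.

{(m, 25), (r, 25), (y, 3), (y, 31)}

Natural join on A: {(17, 40, p, 25, b, m), (17, 40, p, 25, m, r), (36, 26, w, 31, u, y), (36, 28, n, 3, u, y), (8, 28, q, 3, n, n), (8, 28, q, 3, p, b), (8, 28, q, 3, q, d), (8, 28, q, 3, t, z), (8, 28, q, 3, y, b)}
π[A, C, G, B, E]: project onto (A, C, G, B, E) → {(17, 25, b, p, m), (17, 25, m, p, r), (36, 3, u, n, y), (36, 31, u, w, y), (8, 3, n, q, n), (8, 3, p, q, b), (8, 3, q, q, d), (8, 3, t, q, z), (8, 3, y, q, b)}
Filtering on E ≠ d leaves {(17, 25, b, p, m), (17, 25, m, p, r), (36, 3, u, n, y), (36, 31, u, w, y), (8, 3, n, q, n), (8, 3, p, q, b), (8, 3, t, q, z), (8, 3, y, q, b)}.
Filtering on B ≠ q leaves {(17, 25, b, p, m), (17, 25, m, p, r), (36, 3, u, n, y), (36, 31, u, w, y)}.
π[E, C]: project onto (E, C) → {(m, 25), (r, 25), (y, 3), (y, 31)}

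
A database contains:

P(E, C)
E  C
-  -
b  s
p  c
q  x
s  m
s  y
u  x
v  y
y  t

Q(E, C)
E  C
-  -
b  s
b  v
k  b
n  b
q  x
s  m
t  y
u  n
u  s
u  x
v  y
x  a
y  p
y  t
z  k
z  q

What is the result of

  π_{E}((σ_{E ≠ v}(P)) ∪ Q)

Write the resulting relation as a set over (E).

Filtering on E ≠ v leaves {(b, s), (p, c), (q, x), (s, m), (s, y), (u, x), (y, t)}.
Set union of the two operands is {(b, s), (b, v), (k, b), (n, b), (p, c), (q, x), (s, m), (s, y), (t, y), (u, n), (u, s), (u, x), (v, y), (x, a), (y, p), (y, t), (z, k), (z, q)}.
π[E]: project onto (E) (6 duplicate(s) eliminated) → {b, k, n, p, q, s, t, u, v, x, y, z}

{b, k, n, p, q, s, t, u, v, x, y, z}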